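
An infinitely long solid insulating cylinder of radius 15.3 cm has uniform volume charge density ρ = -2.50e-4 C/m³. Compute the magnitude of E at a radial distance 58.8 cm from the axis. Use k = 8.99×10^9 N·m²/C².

E ≈ 5.62×10^5 V/m

Choose a coaxial cylinder of radius r = 58.8 cm (arbitrary length L) as the Gaussian surface (r > 15.3 cm, full cross-section enclosed).
λ_enc = ρ·πR² = (-2.50×10^-4)π(0.153)² = -1.839e-5 C/m.
Since E is radial and uniform over the curved surface, Φ = E·2πrL = Q_enc/ε₀ = λ_enc L/ε₀.
E = 2k|λ_enc|/r = 2(8.99×10^9)(1.839×10^-5)/(0.588) = 5.62×10^5 N/C.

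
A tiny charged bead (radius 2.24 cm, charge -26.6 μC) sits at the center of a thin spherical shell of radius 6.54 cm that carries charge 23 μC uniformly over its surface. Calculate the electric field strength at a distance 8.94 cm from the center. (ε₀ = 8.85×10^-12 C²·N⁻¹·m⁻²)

4.05×10^6 N/C

By spherical symmetry E is radial; choose a Gaussian sphere of radius r = 8.94 cm (r > 6.54 cm, enclosing both).
Q_enc = (-26.6 μC) + (23 μC) = -3.60×10^-6 C.
Since E is radial and uniform over the Gaussian sphere, Φ = E·4πr² = Q_enc/ε₀.
E = |Q_enc|/(4πε₀r²) = (3.60e-6)/(4π·8.85×10^-12·(0.0894)²) = 4.05e6 N/C.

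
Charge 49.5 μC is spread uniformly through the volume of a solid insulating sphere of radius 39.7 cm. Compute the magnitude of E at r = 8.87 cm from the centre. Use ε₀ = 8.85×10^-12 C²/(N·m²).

|E| ≈ 6.31×10^5 N/C

Symmetry ⇒ E = E(r) r̂. Gaussian sphere of radius r = 8.87 cm (r < R).
For a uniform sphere the enclosed fraction is (r/R)³, so Q_enc = (49.5 μC)(0.0887/0.397)³ = 5.521×10^-7 C.
Applying ∮E·dA = Q_enc/ε₀ with Φ = E(4πr²):
E = |Q_enc|/(4πε₀r²) = (5.521×10^-7)/(4π·8.85×10^-12·(0.0887)²) = 6.31e5 N/C.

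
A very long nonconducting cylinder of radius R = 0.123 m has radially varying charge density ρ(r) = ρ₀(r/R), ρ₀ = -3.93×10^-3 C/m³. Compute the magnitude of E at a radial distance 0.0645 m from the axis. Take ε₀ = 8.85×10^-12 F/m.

Choose a coaxial cylinder of radius r = 0.0645 m (arbitrary length L) as the Gaussian surface (r < R).
λ_enc = ∫₀^r ρ(r')·2πr' dr' = (2πρ₀/R)·r^3/3 = -1.796e-5 C/m.
Since E is radial and uniform over the curved surface, Φ = E·2πrL = Q_enc/ε₀ = λ_enc L/ε₀.
E = |λ_enc|/(2πε₀r) = (1.796e-5)/(2π·8.85×10^-12·0.0645) = 5.01×10^6 N/C.

E ≈ 5.01e6 N/C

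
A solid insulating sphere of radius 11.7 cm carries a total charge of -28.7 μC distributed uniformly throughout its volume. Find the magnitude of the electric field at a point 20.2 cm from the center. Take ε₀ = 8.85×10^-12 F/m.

Use a concentric Gaussian sphere at r = 20.2 cm (r > R, so the entire charge is enclosed).
Q_enc = -28.7 μC = -2.87×10^-5 C.
Since E is radial and uniform over the Gaussian sphere, Φ = E·4πr² = Q_enc/ε₀.
E = |Q_enc|/(4πε₀r²) = (2.87×10^-5)/(4π·8.85×10^-12·(0.202)²) = 6.32×10^6 N/C.

|E| = 6.32×10^6 N/C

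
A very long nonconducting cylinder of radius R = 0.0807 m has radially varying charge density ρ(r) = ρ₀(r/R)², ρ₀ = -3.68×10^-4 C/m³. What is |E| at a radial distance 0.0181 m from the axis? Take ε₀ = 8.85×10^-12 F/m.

Coaxial Gaussian cylinder, radius r = 0.0181 m, length L (r < R).
λ_enc = ∫₀^r ρ(r')·2πr' dr' = (2πρ₀/R²)·r^4/4 = -9.527e-9 C/m.
Gauss's law: E·2πrL = λ_enc L/ε₀.
E = |λ_enc|/(2πε₀r) = (9.527e-9)/(2π·8.85×10^-12·0.0181) = 9.47e3 N/C.

9.47×10^3 N/C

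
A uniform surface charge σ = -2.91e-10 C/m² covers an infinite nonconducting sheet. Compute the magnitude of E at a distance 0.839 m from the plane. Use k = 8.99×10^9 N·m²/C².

By planar symmetry E is perpendicular to the sheet and uniform; use a Gaussian pillbox with flat faces of area A on each side of the sheet.
Only the two end caps contribute flux: Φ = 2EA. With Q_enc = σA, Gauss's law gives E = |σ|/(2ε₀).
E = 2πk|σ| = 2π(8.99×10^9)(2.91×10^-10) = 16.4 N/C.

16.4 N/C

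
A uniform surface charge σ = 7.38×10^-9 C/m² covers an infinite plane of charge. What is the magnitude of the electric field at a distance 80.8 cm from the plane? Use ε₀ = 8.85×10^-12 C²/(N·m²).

Choose a cylindrical pillbox piercing the sheet, end faces (area A) parallel to it.
Flux Φ = 2EA and Q_enc = σA, so 2EA = σA/ε₀ ⇒ E = |σ|/(2ε₀), independent of distance.
E = |σ|/(2ε₀) = (7.38×10^-9)/(2·8.85×10^-12) = 417 N/C.

E = 417 N/C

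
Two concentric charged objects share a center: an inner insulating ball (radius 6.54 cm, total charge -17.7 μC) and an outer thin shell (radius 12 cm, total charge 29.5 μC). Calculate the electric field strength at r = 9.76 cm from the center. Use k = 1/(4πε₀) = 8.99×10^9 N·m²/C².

Use a concentric Gaussian sphere at r = 9.76 cm (between the bodies, 6.54 cm < r < 12 cm).
The shell at 12 cm lies outside the Gaussian surface, so Q_enc = -17.7 μC = -1.77×10^-5 C.
Since E is radial and uniform over the Gaussian sphere, Φ = E·4πr² = Q_enc/ε₀.
E = k|Q_enc|/r² = (8.99×10^9)(1.77×10^-5)/(0.0976)² = 1.67×10^7 N/C.

|E| = 1.67×10^7 N/C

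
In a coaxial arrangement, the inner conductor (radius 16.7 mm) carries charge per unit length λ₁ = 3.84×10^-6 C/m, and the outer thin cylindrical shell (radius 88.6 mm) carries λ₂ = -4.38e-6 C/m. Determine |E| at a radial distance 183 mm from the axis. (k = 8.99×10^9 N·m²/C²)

Choose a coaxial cylinder of radius r = 183 mm (arbitrary length L) as the Gaussian surface (r > 88.6 mm, enclosing both).
λ_enc = λ₁ + λ₂ = (3.84×10^-6) + (-4.38×10^-6) = -5.40×10^-7 C/m.
Gauss's law: E·2πrL = λ_enc L/ε₀.
E = 2k|λ_enc|/r = 2(8.99×10^9)(5.40×10^-7)/(0.183) = 5.31×10^4 N/C.

E = 5.31×10^4 N/C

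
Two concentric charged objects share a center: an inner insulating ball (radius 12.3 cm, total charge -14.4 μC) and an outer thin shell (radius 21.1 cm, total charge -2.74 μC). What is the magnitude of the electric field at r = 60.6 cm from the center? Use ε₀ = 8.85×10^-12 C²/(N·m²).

Use a concentric Gaussian sphere at r = 60.6 cm (r > 21.1 cm, enclosing both).
Q_enc = (-14.4 μC) + (-2.74 μC) = -1.714×10^-5 C.
Applying ∮E·dA = Q_enc/ε₀ with Φ = E(4πr²):
E = |Q_enc|/(4πε₀r²) = (1.714e-5)/(4π·8.85×10^-12·(0.606)²) = 4.20×10^5 N/C.

E ≈ 4.20e5 V/m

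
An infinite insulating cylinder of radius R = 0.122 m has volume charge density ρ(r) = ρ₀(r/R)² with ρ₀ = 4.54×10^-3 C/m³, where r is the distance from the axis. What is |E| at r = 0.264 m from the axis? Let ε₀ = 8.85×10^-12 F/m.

Take a coaxial cylindrical Gaussian surface of radius r = 0.264 m and length L (r > R, full charge per length enclosed).
λ_enc = 2π ∫₀^R ρ₀(r'/R)^2 r' dr' = 2πρ₀R²/4 = 1.061×10^-4 C/m.
Gauss's law: E·2πrL = λ_enc L/ε₀.
E = |λ_enc|/(2πε₀r) = (1.061×10^-4)/(2π·8.85×10^-12·0.264) = 7.23×10^6 N/C.

E ≈ 7.23e6 V/m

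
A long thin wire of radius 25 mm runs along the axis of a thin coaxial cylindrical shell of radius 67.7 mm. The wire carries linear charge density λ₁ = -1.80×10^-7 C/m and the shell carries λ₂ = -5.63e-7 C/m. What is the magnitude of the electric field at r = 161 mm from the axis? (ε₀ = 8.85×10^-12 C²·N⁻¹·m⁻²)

E ≈ 8.30×10^4 N/C

By cylindrical symmetry E is radial; use a coaxial Gaussian cylinder of radius 161 mm and length L (r > 67.7 mm, enclosing both).
λ_enc = λ₁ + λ₂ = (-1.80×10^-7) + (-5.63×10^-7) = -7.43e-7 C/m.
Since E is radial and uniform over the curved surface, Φ = E·2πrL = Q_enc/ε₀ = λ_enc L/ε₀.
E = |λ_enc|/(2πε₀r) = (7.43e-7)/(2π·8.85×10^-12·0.161) = 8.30×10^4 N/C.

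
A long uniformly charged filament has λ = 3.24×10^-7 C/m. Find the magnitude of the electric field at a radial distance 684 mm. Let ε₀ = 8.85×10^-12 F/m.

|E| ≈ 8.52×10^3 V/m

By cylindrical symmetry E is radial; use a coaxial Gaussian cylinder of radius 684 mm and length L.
Q_enc = λL, so λ_enc = 3.24×10^-7 C/m.
Gauss's law: E·2πrL = λ_enc L/ε₀.
E = |λ_enc|/(2πε₀r) = (3.24×10^-7)/(2π·8.85×10^-12·0.684) = 8.52×10^3 N/C.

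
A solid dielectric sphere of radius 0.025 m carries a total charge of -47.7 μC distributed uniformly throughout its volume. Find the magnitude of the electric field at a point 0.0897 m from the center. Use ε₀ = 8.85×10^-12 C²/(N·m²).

E ≈ 5.33×10^7 V/m

Use a concentric Gaussian sphere at r = 0.0897 m (r > R, so the entire charge is enclosed).
Q_enc = -47.7 μC = -4.77×10^-5 C.
Since E is radial and uniform over the Gaussian sphere, Φ = E·4πr² = Q_enc/ε₀.
E = |Q_enc|/(4πε₀r²) = (4.77e-5)/(4π·8.85×10^-12·(0.0897)²) = 5.33×10^7 N/C.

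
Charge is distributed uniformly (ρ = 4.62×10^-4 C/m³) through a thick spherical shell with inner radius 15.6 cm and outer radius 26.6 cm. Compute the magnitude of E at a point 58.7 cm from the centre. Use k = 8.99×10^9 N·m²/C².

Use a concentric Gaussian sphere at r = 58.7 cm (r > 26.6 cm, enclosing the whole shell).
Q_enc = ρ·(4π/3)(b³ − a³) = (4.62×10^-4)·(4π/3)·((0.266)³ − (0.156)³) = 2.908×10^-5 C.
Applying ∮E·dA = Q_enc/ε₀ with Φ = E(4πr²):
E = k|Q_enc|/r² = (8.99×10^9)(2.908×10^-5)/(0.587)² = 7.59×10^5 N/C.

E ≈ 7.59×10^5 V/m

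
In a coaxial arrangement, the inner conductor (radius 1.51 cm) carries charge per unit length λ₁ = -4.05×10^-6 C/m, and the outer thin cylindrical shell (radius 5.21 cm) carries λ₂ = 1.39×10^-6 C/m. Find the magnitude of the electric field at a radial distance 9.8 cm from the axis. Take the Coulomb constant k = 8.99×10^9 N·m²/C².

4.88e5 N/C

Choose a coaxial cylinder of radius r = 9.8 cm (arbitrary length L) as the Gaussian surface (r > 5.21 cm, enclosing both).
λ_enc = λ₁ + λ₂ = (-4.05×10^-6) + (1.39e-6) = -2.66e-6 C/m.
Gauss's law: E·2πrL = λ_enc L/ε₀.
E = 2k|λ_enc|/r = 2(8.99×10^9)(2.66×10^-6)/(0.098) = 4.88×10^5 N/C.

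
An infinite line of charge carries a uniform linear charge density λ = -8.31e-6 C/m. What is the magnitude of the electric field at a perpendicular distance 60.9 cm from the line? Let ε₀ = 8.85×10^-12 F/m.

Take a coaxial cylindrical Gaussian surface of radius r = 60.9 cm and length L.
Q_enc = λL, so λ_enc = -8.31×10^-6 C/m.
Since E is radial and uniform over the curved surface, Φ = E·2πrL = Q_enc/ε₀ = λ_enc L/ε₀.
E = |λ_enc|/(2πε₀r) = (8.31×10^-6)/(2π·8.85×10^-12·0.609) = 2.45×10^5 N/C.

|E| = 2.45×10^5 N/C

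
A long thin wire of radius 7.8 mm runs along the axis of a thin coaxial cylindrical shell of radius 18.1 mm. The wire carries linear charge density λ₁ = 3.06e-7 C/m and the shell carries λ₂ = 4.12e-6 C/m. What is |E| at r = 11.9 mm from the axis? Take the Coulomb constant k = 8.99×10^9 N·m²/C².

E ≈ 4.62×10^5 V/m

By cylindrical symmetry E is radial; use a coaxial Gaussian cylinder of radius 11.9 mm and length L (between the conductors, 7.8 mm < r < 18.1 mm).
Only the inner wire is enclosed; the outer shell contributes nothing inside itself. λ_enc = λ₁ = 3.06e-7 C/m.
Since E is radial and uniform over the curved surface, Φ = E·2πrL = Q_enc/ε₀ = λ_enc L/ε₀.
E = 2k|λ_enc|/r = 2(8.99×10^9)(3.06e-7)/(0.0119) = 4.62×10^5 N/C.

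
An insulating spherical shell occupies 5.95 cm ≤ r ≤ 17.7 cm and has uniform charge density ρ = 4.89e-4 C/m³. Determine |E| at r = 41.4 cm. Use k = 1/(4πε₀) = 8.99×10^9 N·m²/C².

E = 5.73e5 N/C

Take a concentric spherical Gaussian surface of radius r = 41.4 cm (r > 17.7 cm, enclosing the whole shell).
Q_enc = ρ·(4π/3)(b³ − a³) = (4.89×10^-4)·(4π/3)·((0.177)³ − (0.0595)³) = 1.093×10^-5 C.
Applying ∮E·dA = Q_enc/ε₀ with Φ = E(4πr²):
E = k|Q_enc|/r² = (8.99×10^9)(1.093e-5)/(0.414)² = 5.73e5 N/C.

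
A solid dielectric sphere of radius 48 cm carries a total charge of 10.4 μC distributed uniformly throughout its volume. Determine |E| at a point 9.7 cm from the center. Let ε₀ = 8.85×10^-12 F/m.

Take a concentric spherical Gaussian surface of radius r = 9.7 cm (r < R).
For a uniform sphere the enclosed fraction is (r/R)³, so Q_enc = (10.4 μC)(0.097/0.48)³ = 8.583×10^-8 C.
By Gauss's law, ∮E·dA = E·4πr² = Q_enc/ε₀.
E = |Q_enc|/(4πε₀r²) = (8.583e-8)/(4π·8.85×10^-12·(0.097)²) = 8.20×10^4 N/C.

E ≈ 8.20×10^4 N/C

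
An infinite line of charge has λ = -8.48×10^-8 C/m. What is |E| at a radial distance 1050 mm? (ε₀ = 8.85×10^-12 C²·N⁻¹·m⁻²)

By cylindrical symmetry E is radial; use a coaxial Gaussian cylinder of radius 1050 mm and length L.
Q_enc = λL, so λ_enc = -8.48×10^-8 C/m.
Gauss's law: E·2πrL = λ_enc L/ε₀.
E = |λ_enc|/(2πε₀r) = (8.48×10^-8)/(2π·8.85×10^-12·1.05) = 1.45e3 N/C.

E ≈ 1.45×10^3 N/C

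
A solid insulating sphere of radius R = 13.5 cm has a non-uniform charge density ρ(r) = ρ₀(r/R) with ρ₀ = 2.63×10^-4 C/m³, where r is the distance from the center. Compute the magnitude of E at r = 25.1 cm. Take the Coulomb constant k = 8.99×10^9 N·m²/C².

E = 2.90×10^5 N/C

Take a concentric spherical Gaussian surface of radius r = 25.1 cm (r > R, all charge enclosed).
Q_enc = 4π ∫₀^R ρ₀(r'/R)^1 r'² dr' = 4πρ₀R³/4 = 2.033×10^-6 C.
By Gauss's law, ∮E·dA = E·4πr² = Q_enc/ε₀.
E = k|Q_enc|/r² = (8.99×10^9)(2.033×10^-6)/(0.251)² = 2.90×10^5 N/C.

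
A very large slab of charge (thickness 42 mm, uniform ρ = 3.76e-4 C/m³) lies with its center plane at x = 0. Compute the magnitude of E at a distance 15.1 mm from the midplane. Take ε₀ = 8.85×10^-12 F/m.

|E| ≈ 6.42×10^5 V/m

By symmetry E is perpendicular to the slab. A Gaussian pillbox from −15.1 mm to +15.1 mm (face area A) lies entirely within the slab.
Q_enc = ρ·(2x)·A and flux = 2EA, so 2EA = 2ρxA/ε₀ ⇒ E = |ρ|x/ε₀.
E = (3.76×10^-4)(0.0151)/(8.85×10^-12) = 6.42e5 N/C.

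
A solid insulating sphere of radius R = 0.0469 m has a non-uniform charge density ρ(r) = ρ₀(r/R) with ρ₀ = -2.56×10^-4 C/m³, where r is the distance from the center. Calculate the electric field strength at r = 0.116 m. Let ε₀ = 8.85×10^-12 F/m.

E = 5.54×10^4 N/C

By spherical symmetry E is radial; choose a Gaussian sphere of radius r = 0.116 m (r > R, all charge enclosed).
Q_enc = 4π ∫₀^R ρ₀(r'/R)^1 r'² dr' = 4πρ₀R³/4 = -8.297e-8 C.
Gauss's law: E·4πr² = Q_enc/ε₀.
E = |Q_enc|/(4πε₀r²) = (8.297×10^-8)/(4π·8.85×10^-12·(0.116)²) = 5.54×10^4 N/C.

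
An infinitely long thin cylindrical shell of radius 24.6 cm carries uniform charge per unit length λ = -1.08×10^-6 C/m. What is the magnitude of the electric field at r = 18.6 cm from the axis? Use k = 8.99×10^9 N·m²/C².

Take a coaxial cylindrical Gaussian surface of radius r = 18.6 cm and length L (r < 24.6 cm, inside the shell).
All the surface charge lies outside this cylinder: Q_enc = 0, hence E = 0.

|E| = 0 N/C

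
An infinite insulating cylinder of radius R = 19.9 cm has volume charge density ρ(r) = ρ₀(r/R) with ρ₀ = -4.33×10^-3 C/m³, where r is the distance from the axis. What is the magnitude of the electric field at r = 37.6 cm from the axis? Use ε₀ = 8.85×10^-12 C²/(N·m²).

Choose a coaxial cylinder of radius r = 37.6 cm (arbitrary length L) as the Gaussian surface (r > R, full charge per length enclosed).
λ_enc = 2π ∫₀^R ρ₀(r'/R)^1 r' dr' = 2πρ₀R²/3 = -3.591×10^-4 C/m.
Since E is radial and uniform over the curved surface, Φ = E·2πrL = Q_enc/ε₀ = λ_enc L/ε₀.
E = |λ_enc|/(2πε₀r) = (3.591e-4)/(2π·8.85×10^-12·0.376) = 1.72×10^7 N/C.

1.72e7 N/C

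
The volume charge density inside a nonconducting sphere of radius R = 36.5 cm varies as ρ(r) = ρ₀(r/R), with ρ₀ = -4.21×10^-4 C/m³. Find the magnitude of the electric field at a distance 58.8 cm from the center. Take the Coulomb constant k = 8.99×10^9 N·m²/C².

|E| ≈ 1.67×10^6 V/m

Use a concentric Gaussian sphere at r = 58.8 cm (r > R, all charge enclosed).
Q_enc = 4π ∫₀^R ρ₀(r'/R)^1 r'² dr' = 4πρ₀R³/4 = -6.431×10^-5 C.
Since E is radial and uniform over the Gaussian sphere, Φ = E·4πr² = Q_enc/ε₀.
E = k|Q_enc|/r² = (8.99×10^9)(6.431×10^-5)/(0.588)² = 1.67×10^6 N/C.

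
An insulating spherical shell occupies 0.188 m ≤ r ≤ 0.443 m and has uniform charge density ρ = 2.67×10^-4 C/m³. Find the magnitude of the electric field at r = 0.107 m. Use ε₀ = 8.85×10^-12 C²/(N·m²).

|E| = 0 N/C

By spherical symmetry E is radial; choose a Gaussian sphere of radius r = 0.107 m (r < 0.188 m, inside the empty cavity).
No charge is enclosed, so by Gauss's law E·4πr² = 0 ⇒ E = 0.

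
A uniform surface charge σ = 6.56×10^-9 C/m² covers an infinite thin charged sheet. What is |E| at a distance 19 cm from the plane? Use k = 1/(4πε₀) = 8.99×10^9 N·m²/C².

|E| = 371 V/m

By planar symmetry E is perpendicular to the sheet and uniform; use a Gaussian pillbox with flat faces of area A on each side of the sheet.
Flux Φ = 2EA and Q_enc = σA, so 2EA = σA/ε₀ ⇒ E = |σ|/(2ε₀), independent of distance.
E = 2πk|σ| = 2π(8.99×10^9)(6.56×10^-9) = 371 N/C.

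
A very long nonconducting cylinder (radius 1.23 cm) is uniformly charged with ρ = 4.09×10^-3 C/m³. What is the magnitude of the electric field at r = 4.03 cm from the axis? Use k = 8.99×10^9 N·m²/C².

Take a coaxial cylindrical Gaussian surface of radius r = 4.03 cm and length L (r > 1.23 cm, full cross-section enclosed).
λ_enc = ρ·πR² = (4.09×10^-3)π(0.0123)² = 1.944×10^-6 C/m.
Applying ∮E·dA = Q_enc/ε₀ with the end caps contributing no flux:
E = 2k|λ_enc|/r = 2(8.99×10^9)(1.944e-6)/(0.0403) = 8.67×10^5 N/C.

|E| = 8.67×10^5 N/C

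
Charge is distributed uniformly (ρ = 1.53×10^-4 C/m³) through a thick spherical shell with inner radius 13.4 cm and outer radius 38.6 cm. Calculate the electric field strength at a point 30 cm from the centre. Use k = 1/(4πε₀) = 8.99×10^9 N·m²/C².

Use a concentric Gaussian sphere at r = 30 cm (within the shell material, 13.4 cm < r < 38.6 cm).
Enclosed charge is the volume from a to r: Q_enc = (4π/3)ρ(r³ − a³) = 1.576e-5 C.
Since E is radial and uniform over the Gaussian sphere, Φ = E·4πr² = Q_enc/ε₀.
E = k|Q_enc|/r² = (8.99×10^9)(1.576e-5)/(0.3)² = 1.57e6 N/C.

E = 1.57e6 V/m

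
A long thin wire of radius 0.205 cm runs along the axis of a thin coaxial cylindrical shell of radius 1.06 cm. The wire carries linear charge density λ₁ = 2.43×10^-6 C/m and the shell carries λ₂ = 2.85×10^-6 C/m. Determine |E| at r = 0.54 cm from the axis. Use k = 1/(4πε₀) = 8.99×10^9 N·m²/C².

E ≈ 8.09e6 V/m

Choose a coaxial cylinder of radius r = 0.54 cm (arbitrary length L) as the Gaussian surface (between the conductors, 0.205 cm < r < 1.06 cm).
The shell at 1.06 cm lies outside the Gaussian surface, so λ_enc = λ₁ = 2.43e-6 C/m.
Since E is radial and uniform over the curved surface, Φ = E·2πrL = Q_enc/ε₀ = λ_enc L/ε₀.
E = 2k|λ_enc|/r = 2(8.99×10^9)(2.43×10^-6)/(0.0054) = 8.09e6 N/C.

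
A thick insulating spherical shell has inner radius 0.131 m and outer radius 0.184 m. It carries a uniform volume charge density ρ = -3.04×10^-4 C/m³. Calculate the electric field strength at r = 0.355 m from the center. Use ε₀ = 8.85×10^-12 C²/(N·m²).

|E| = 3.62e5 V/m

Symmetry ⇒ E = E(r) r̂. Gaussian sphere of radius r = 0.355 m (r > 0.184 m, enclosing the whole shell).
Q_enc = ρ·(4π/3)(b³ − a³) = (-3.04×10^-4)·(4π/3)·((0.184)³ − (0.131)³) = -5.07e-6 C.
Gauss's law: E·4πr² = Q_enc/ε₀.
E = |Q_enc|/(4πε₀r²) = (5.07e-6)/(4π·8.85×10^-12·(0.355)²) = 3.62×10^5 N/C.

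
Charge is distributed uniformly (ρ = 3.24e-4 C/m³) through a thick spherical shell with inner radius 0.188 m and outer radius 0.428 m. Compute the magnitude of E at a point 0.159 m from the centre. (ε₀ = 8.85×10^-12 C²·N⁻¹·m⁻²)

|E| = 0 N/C

Take a concentric spherical Gaussian surface of radius r = 0.159 m (r < 0.188 m, inside the empty cavity).
Q_enc = 0 (all charge lies at larger r); Gauss's law gives E = 0.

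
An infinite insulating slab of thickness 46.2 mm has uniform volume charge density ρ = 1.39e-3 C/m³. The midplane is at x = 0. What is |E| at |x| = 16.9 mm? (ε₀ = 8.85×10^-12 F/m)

By symmetry E is perpendicular to the slab. A Gaussian pillbox from −16.9 mm to +16.9 mm (face area A) lies entirely within the slab.
Q_enc = ρ·(2x)·A and flux = 2EA, so 2EA = 2ρxA/ε₀ ⇒ E = |ρ|x/ε₀.
E = (1.39×10^-3)(0.0169)/(8.85×10^-12) = 2.65e6 N/C.

E = 2.65e6 V/m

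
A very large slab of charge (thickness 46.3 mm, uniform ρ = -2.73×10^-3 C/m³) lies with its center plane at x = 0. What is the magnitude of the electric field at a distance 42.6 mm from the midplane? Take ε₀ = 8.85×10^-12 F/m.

The point |x| = 42.6 mm lies outside the slab (half-thickness 0.02315 m). A symmetric pillbox spanning the full slab encloses Q_enc = ρ·d·A.
Flux = 2EA ⇒ E = |ρ|d/(2ε₀), independent of distance outside.
E = (2.73×10^-3)(0.0463)/(2·8.85×10^-12) = 7.14e6 N/C.

|E| ≈ 7.14e6 V/m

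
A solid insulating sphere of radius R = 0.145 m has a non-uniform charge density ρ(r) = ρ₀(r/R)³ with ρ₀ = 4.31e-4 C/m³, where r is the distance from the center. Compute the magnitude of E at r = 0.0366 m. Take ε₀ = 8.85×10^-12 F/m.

|E| = 4.78×10^3 N/C

By spherical symmetry E is radial; choose a Gaussian sphere of radius r = 0.0366 m (r < R).
Integrate the density: Q_enc = 4π ∫₀^r ρ₀(r'/R)^3 r'² dr' = 4πρ₀ r^6/(6·R³) = 7.117e-10 C.
Gauss's law: E·4πr² = Q_enc/ε₀.
E = |Q_enc|/(4πε₀r²) = (7.117×10^-10)/(4π·8.85×10^-12·(0.0366)²) = 4.78×10^3 N/C.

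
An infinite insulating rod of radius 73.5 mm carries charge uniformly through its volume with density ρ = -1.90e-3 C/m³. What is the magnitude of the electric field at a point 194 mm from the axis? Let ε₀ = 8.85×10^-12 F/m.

E = 2.99×10^6 N/C

Take a coaxial cylindrical Gaussian surface of radius r = 194 mm and length L (r > 73.5 mm, full cross-section enclosed).
λ_enc = ρ·πR² = (-1.90×10^-3)π(0.0735)² = -3.225×10^-5 C/m.
By Gauss's law (flux through the curved wall only), E·2πrL = λ_enc L/ε₀.
E = |λ_enc|/(2πε₀r) = (3.225×10^-5)/(2π·8.85×10^-12·0.194) = 2.99×10^6 N/C.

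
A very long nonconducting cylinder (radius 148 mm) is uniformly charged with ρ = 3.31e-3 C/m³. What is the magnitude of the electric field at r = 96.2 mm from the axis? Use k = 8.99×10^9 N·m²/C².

|E| = 1.80×10^7 V/m

By cylindrical symmetry E is radial; use a coaxial Gaussian cylinder of radius 96.2 mm and length L (r < R).
Enclosed charge per unit length: λ_enc = ρ·πr² = (3.31×10^-3)π(0.0962)² = 9.623×10^-5 C/m.
By Gauss's law (flux through the curved wall only), E·2πrL = λ_enc L/ε₀.
E = 2k|λ_enc|/r = 2(8.99×10^9)(9.623e-5)/(0.0962) = 1.80×10^7 N/C.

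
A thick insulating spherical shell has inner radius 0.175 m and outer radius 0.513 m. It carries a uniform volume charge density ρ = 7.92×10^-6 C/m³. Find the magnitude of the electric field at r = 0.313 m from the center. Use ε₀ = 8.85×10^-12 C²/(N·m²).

E ≈ 7.71e4 N/C

Symmetry ⇒ E = E(r) r̂. Gaussian sphere of radius r = 0.313 m (within the shell material, 0.175 m < r < 0.513 m).
Only the shell between 0.175 m and r is enclosed: Q_enc = ρ·(4π/3)(r³ − a³) = (7.92e-6)·(4π/3)·((0.313)³ − (0.175)³) = 8.395e-7 C.
Since E is radial and uniform over the Gaussian sphere, Φ = E·4πr² = Q_enc/ε₀.
E = |Q_enc|/(4πε₀r²) = (8.395e-7)/(4π·8.85×10^-12·(0.313)²) = 7.71e4 N/C.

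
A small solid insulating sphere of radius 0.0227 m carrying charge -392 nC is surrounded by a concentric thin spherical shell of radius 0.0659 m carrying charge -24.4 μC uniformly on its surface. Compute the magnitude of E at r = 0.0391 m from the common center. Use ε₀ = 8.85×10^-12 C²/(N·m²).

|E| = 2.31e6 N/C

Symmetry ⇒ E = E(r) r̂. Gaussian sphere of radius r = 0.0391 m (between the bodies, 0.0227 m < r < 0.0659 m).
Only the inner charge is enclosed; the outer shell contributes nothing inside itself. Q_enc = -392 nC = -3.92×10^-7 C.
Applying ∮E·dA = Q_enc/ε₀ with Φ = E(4πr²):
E = |Q_enc|/(4πε₀r²) = (3.92×10^-7)/(4π·8.85×10^-12·(0.0391)²) = 2.31×10^6 N/C.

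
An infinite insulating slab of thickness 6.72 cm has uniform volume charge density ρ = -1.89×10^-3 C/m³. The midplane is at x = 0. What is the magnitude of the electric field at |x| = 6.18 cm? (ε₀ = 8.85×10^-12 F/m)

The point |x| = 6.18 cm lies outside the slab (half-thickness 0.0336 m). A symmetric pillbox spanning the full slab encloses Q_enc = ρ·d·A.
Flux = 2EA ⇒ E = |ρ|d/(2ε₀), independent of distance outside.
E = (1.89×10^-3)(0.0672)/(2·8.85×10^-12) = 7.18×10^6 N/C.

|E| = 7.18×10^6 N/C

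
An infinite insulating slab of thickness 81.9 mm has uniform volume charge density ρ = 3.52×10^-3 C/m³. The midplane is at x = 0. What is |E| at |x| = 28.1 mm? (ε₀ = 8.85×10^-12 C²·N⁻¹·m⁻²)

By symmetry E is perpendicular to the slab. A Gaussian pillbox from −28.1 mm to +28.1 mm (face area A) lies entirely within the slab.
Q_enc = ρ·(2x)·A and flux = 2EA, so 2EA = 2ρxA/ε₀ ⇒ E = |ρ|x/ε₀.
E = (3.52×10^-3)(0.0281)/(8.85×10^-12) = 1.12e7 N/C.

|E| ≈ 1.12×10^7 V/m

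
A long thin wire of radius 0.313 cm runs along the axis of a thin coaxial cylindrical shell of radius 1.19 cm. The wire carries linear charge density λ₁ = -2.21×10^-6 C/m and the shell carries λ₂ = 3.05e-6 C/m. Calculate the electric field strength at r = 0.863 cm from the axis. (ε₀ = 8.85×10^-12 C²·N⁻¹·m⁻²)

4.61×10^6 N/C

Take a coaxial cylindrical Gaussian surface of radius r = 0.863 cm and length L (between the conductors, 0.313 cm < r < 1.19 cm).
Only the inner wire is enclosed; the outer shell contributes nothing inside itself. λ_enc = λ₁ = -2.21×10^-6 C/m.
By Gauss's law (flux through the curved wall only), E·2πrL = λ_enc L/ε₀.
E = |λ_enc|/(2πε₀r) = (2.21×10^-6)/(2π·8.85×10^-12·0.00863) = 4.61e6 N/C.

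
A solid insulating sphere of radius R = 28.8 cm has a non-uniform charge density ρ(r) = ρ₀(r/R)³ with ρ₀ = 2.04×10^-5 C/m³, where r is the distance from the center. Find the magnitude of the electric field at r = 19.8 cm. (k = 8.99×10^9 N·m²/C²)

E ≈ 2.47×10^4 N/C

By spherical symmetry E is radial; choose a Gaussian sphere of radius r = 19.8 cm (r < R).
Integrate the density: Q_enc = 4π ∫₀^r ρ₀(r'/R)^3 r'² dr' = 4πρ₀ r^6/(6·R³) = 1.078×10^-7 C.
By Gauss's law, ∮E·dA = E·4πr² = Q_enc/ε₀.
E = k|Q_enc|/r² = (8.99×10^9)(1.078e-7)/(0.198)² = 2.47×10^4 N/C.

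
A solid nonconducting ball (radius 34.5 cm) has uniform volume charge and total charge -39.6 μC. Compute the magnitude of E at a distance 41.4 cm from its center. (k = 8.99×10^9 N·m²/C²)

E = 2.08×10^6 V/m

By spherical symmetry E is radial; choose a Gaussian sphere of radius r = 41.4 cm (r > R, so the entire charge is enclosed).
Q_enc = -39.6 μC = -3.96×10^-5 C.
Gauss's law: E·4πr² = Q_enc/ε₀.
E = k|Q_enc|/r² = (8.99×10^9)(3.96e-5)/(0.414)² = 2.08×10^6 N/C.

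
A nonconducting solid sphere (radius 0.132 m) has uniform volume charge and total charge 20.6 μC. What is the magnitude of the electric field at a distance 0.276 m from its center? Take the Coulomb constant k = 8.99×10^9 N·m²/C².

|E| = 2.43×10^6 N/C

Symmetry ⇒ E = E(r) r̂. Gaussian sphere of radius r = 0.276 m (r > R, so the entire charge is enclosed).
Q_enc = 20.6 μC = 2.06×10^-5 C.
Since E is radial and uniform over the Gaussian sphere, Φ = E·4πr² = Q_enc/ε₀.
E = k|Q_enc|/r² = (8.99×10^9)(2.06×10^-5)/(0.276)² = 2.43e6 N/C.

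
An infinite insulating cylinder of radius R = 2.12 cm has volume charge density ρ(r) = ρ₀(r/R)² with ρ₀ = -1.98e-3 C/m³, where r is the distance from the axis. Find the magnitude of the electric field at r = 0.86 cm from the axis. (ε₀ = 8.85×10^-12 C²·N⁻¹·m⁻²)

|E| = 7.92e4 V/m

Coaxial Gaussian cylinder, radius r = 0.86 cm, length L (r < R).
λ_enc = ∫₀^r ρ(r')·2πr' dr' = (2πρ₀/R²)·r^4/4 = -3.785×10^-8 C/m.
By Gauss's law (flux through the curved wall only), E·2πrL = λ_enc L/ε₀.
E = |λ_enc|/(2πε₀r) = (3.785e-8)/(2π·8.85×10^-12·0.0086) = 7.92×10^4 N/C.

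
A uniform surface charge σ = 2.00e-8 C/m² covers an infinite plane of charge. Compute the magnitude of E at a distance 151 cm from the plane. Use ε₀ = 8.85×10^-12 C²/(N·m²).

The symmetry is planar: E is normal to the sheet and the same magnitude on both sides. Take a pillbox straddling the sheet with end-cap area A.
Flux Φ = 2EA and Q_enc = σA, so 2EA = σA/ε₀ ⇒ E = |σ|/(2ε₀), independent of distance.
E = |σ|/(2ε₀) = (2.00×10^-8)/(2·8.85×10^-12) = 1.13×10^3 N/C.

E ≈ 1.13e3 V/m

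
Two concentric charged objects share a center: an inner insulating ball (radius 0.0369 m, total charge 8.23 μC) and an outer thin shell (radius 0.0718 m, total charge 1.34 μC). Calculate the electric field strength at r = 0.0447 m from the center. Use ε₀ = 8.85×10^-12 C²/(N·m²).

|E| ≈ 3.70e7 N/C

Take a concentric spherical Gaussian surface of radius r = 0.0447 m (between the bodies, 0.0369 m < r < 0.0718 m).
The shell at 0.0718 m lies outside the Gaussian surface, so Q_enc = 8.23 μC = 8.23×10^-6 C.
Since E is radial and uniform over the Gaussian sphere, Φ = E·4πr² = Q_enc/ε₀.
E = |Q_enc|/(4πε₀r²) = (8.23e-6)/(4π·8.85×10^-12·(0.0447)²) = 3.70×10^7 N/C.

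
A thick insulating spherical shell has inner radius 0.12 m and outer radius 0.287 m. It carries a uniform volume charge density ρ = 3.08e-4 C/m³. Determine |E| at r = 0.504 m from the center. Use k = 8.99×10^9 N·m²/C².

E ≈ 1.00×10^6 N/C

Take a concentric spherical Gaussian surface of radius r = 0.504 m (r > 0.287 m, enclosing the whole shell).
Q_enc = ρ·(4π/3)(b³ − a³) = (3.08e-4)·(4π/3)·((0.287)³ − (0.12)³) = 2.827×10^-5 C.
By Gauss's law, ∮E·dA = E·4πr² = Q_enc/ε₀.
E = k|Q_enc|/r² = (8.99×10^9)(2.827×10^-5)/(0.504)² = 1.00×10^6 N/C.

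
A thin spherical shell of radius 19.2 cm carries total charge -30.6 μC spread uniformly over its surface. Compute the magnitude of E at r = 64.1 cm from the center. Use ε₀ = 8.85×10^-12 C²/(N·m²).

6.70e5 N/C

Take a concentric spherical Gaussian surface of radius r = 64.1 cm (r > 19.2 cm).
The entire shell is enclosed: Q_enc = -3.06×10^-5 C.
Since E is radial and uniform over the Gaussian sphere, Φ = E·4πr² = Q_enc/ε₀.
E = |Q_enc|/(4πε₀r²) = (3.06×10^-5)/(4π·8.85×10^-12·(0.641)²) = 6.70×10^5 N/C.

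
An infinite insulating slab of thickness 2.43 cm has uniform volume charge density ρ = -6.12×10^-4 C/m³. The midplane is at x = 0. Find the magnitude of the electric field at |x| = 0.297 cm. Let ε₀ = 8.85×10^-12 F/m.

2.05e5 N/C

By symmetry E is perpendicular to the slab. A Gaussian pillbox from −0.297 cm to +0.297 cm (face area A) lies entirely within the slab.
Q_enc = ρ·(2x)·A and flux = 2EA, so 2EA = 2ρxA/ε₀ ⇒ E = |ρ|x/ε₀.
E = (6.12×10^-4)(0.00297)/(8.85×10^-12) = 2.05×10^5 N/C.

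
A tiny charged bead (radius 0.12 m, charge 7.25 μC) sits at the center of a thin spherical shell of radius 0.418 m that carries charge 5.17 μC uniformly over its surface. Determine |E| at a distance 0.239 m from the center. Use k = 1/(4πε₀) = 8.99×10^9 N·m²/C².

Take a concentric spherical Gaussian surface of radius r = 0.239 m (between the bodies, 0.12 m < r < 0.418 m).
The shell at 0.418 m lies outside the Gaussian surface, so Q_enc = 7.25 μC = 7.25e-6 C.
Applying ∮E·dA = Q_enc/ε₀ with Φ = E(4πr²):
E = k|Q_enc|/r² = (8.99×10^9)(7.25e-6)/(0.239)² = 1.14e6 N/C.

1.14e6 N/C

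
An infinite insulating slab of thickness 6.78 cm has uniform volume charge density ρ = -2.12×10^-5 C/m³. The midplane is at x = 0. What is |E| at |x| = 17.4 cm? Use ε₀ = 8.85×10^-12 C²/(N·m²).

The point |x| = 17.4 cm lies outside the slab (half-thickness 0.0339 m). A symmetric pillbox spanning the full slab encloses Q_enc = ρ·d·A.
Flux = 2EA ⇒ E = |ρ|d/(2ε₀), independent of distance outside.
E = (2.12×10^-5)(0.0678)/(2·8.85×10^-12) = 8.12×10^4 N/C.

E ≈ 8.12×10^4 V/m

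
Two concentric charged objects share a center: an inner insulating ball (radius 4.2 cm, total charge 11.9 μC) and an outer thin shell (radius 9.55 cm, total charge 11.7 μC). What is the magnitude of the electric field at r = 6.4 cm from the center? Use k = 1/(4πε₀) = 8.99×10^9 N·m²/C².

Take a concentric spherical Gaussian surface of radius r = 6.4 cm (between the bodies, 4.2 cm < r < 9.55 cm).
Only the inner charge is enclosed; the outer shell contributes nothing inside itself. Q_enc = 11.9 μC = 1.19×10^-5 C.
Applying ∮E·dA = Q_enc/ε₀ with Φ = E(4πr²):
E = k|Q_enc|/r² = (8.99×10^9)(1.19e-5)/(0.064)² = 2.61e7 N/C.

|E| = 2.61×10^7 N/C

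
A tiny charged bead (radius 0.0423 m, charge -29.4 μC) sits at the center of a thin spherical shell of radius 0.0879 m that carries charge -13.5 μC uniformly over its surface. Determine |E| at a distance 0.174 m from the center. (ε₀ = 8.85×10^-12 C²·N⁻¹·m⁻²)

Use a concentric Gaussian sphere at r = 0.174 m (r > 0.0879 m, enclosing both).
Q_enc = (-29.4 μC) + (-13.5 μC) = -4.29×10^-5 C.
Since E is radial and uniform over the Gaussian sphere, Φ = E·4πr² = Q_enc/ε₀.
E = |Q_enc|/(4πε₀r²) = (4.29×10^-5)/(4π·8.85×10^-12·(0.174)²) = 1.27e7 N/C.

E = 1.27e7 N/C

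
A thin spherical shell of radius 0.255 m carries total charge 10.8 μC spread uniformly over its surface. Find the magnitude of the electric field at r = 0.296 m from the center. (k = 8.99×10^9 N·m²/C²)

Take a concentric spherical Gaussian surface of radius r = 0.296 m (r > 0.255 m).
The entire shell is enclosed: Q_enc = 1.08×10^-5 C.
By Gauss's law, ∮E·dA = E·4πr² = Q_enc/ε₀.
E = k|Q_enc|/r² = (8.99×10^9)(1.08×10^-5)/(0.296)² = 1.11e6 N/C.

E ≈ 1.11e6 N/C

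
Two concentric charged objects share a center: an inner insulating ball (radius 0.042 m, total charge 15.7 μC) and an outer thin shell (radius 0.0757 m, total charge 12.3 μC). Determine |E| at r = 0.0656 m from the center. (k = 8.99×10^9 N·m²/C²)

|E| ≈ 3.28×10^7 V/m

Use a concentric Gaussian sphere at r = 0.0656 m (between the bodies, 0.042 m < r < 0.0757 m).
Only the inner charge is enclosed; the outer shell contributes nothing inside itself. Q_enc = 15.7 μC = 1.57×10^-5 C.
Applying ∮E·dA = Q_enc/ε₀ with Φ = E(4πr²):
E = k|Q_enc|/r² = (8.99×10^9)(1.57×10^-5)/(0.0656)² = 3.28e7 N/C.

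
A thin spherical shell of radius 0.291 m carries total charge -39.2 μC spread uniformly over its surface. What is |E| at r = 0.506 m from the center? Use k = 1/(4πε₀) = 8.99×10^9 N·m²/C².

1.38e6 N/C

Symmetry ⇒ E = E(r) r̂. Gaussian sphere of radius r = 0.506 m (r > 0.291 m).
The entire shell is enclosed: Q_enc = -3.92e-5 C.
Gauss's law: E·4πr² = Q_enc/ε₀.
E = k|Q_enc|/r² = (8.99×10^9)(3.92×10^-5)/(0.506)² = 1.38e6 N/C.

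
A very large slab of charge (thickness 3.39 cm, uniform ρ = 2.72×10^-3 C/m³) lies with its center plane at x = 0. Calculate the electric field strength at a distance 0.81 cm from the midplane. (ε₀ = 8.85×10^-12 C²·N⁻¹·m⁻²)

|E| ≈ 2.49×10^6 V/m

By symmetry E is perpendicular to the slab. A Gaussian pillbox from −0.81 cm to +0.81 cm (face area A) lies entirely within the slab.
Q_enc = ρ·(2x)·A and flux = 2EA, so 2EA = 2ρxA/ε₀ ⇒ E = |ρ|x/ε₀.
E = (2.72e-3)(0.0081)/(8.85×10^-12) = 2.49e6 N/C.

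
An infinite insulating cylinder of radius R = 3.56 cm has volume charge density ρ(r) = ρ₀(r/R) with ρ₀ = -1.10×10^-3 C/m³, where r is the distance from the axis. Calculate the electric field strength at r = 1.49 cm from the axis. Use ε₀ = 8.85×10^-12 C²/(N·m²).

Take a coaxial cylindrical Gaussian surface of radius r = 1.49 cm and length L (r < R).
λ_enc = ∫₀^r ρ(r')·2πr' dr' = (2πρ₀/R)·r^3/3 = -2.141×10^-7 C/m.
Since E is radial and uniform over the curved surface, Φ = E·2πrL = Q_enc/ε₀ = λ_enc L/ε₀.
E = |λ_enc|/(2πε₀r) = (2.141×10^-7)/(2π·8.85×10^-12·0.0149) = 2.58×10^5 N/C.

|E| ≈ 2.58×10^5 V/m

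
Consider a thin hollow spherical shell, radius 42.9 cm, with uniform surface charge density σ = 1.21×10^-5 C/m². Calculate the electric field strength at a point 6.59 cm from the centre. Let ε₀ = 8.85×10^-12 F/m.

By spherical symmetry E is radial; choose a Gaussian sphere of radius r = 6.59 cm (inside the shell, r < 42.9 cm).
No charge lies within this surface, so Q_enc = 0 and Gauss's law gives E·4πr² = 0 ⇒ E = 0.

E = 0 (no enclosed charge)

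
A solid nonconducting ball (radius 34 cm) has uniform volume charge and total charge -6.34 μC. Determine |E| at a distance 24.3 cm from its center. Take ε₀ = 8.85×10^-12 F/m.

Take a concentric spherical Gaussian surface of radius r = 24.3 cm (r < R).
For a uniform sphere the enclosed fraction is (r/R)³, so Q_enc = (-6.34 μC)(0.243/0.34)³ = -2.315×10^-6 C.
Applying ∮E·dA = Q_enc/ε₀ with Φ = E(4πr²):
E = |Q_enc|/(4πε₀r²) = (2.315×10^-6)/(4π·8.85×10^-12·(0.243)²) = 3.52e5 N/C.

E = 3.52×10^5 N/C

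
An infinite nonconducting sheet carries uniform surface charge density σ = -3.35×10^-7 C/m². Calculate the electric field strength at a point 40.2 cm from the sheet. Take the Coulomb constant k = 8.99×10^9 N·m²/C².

The symmetry is planar: E is normal to the sheet and the same magnitude on both sides. Take a pillbox straddling the sheet with end-cap area A.
Only the two end caps contribute flux: Φ = 2EA. With Q_enc = σA, Gauss's law gives E = |σ|/(2ε₀).
E = 2πk|σ| = 2π(8.99×10^9)(3.35×10^-7) = 1.89e4 N/C.

|E| ≈ 1.89×10^4 N/C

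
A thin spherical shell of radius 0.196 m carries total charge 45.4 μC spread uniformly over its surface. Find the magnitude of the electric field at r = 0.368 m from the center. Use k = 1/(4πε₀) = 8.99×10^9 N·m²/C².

Symmetry ⇒ E = E(r) r̂. Gaussian sphere of radius r = 0.368 m (r > 0.196 m).
The entire shell is enclosed: Q_enc = 4.54×10^-5 C.
By Gauss's law, ∮E·dA = E·4πr² = Q_enc/ε₀.
E = k|Q_enc|/r² = (8.99×10^9)(4.54×10^-5)/(0.368)² = 3.01×10^6 N/C.

3.01e6 N/C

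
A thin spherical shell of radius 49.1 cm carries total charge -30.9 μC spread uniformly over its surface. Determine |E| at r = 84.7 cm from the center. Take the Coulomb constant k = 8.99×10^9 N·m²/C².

|E| ≈ 3.87×10^5 N/C

Take a concentric spherical Gaussian surface of radius r = 84.7 cm (r > 49.1 cm).
The entire shell is enclosed: Q_enc = -3.09×10^-5 C.
By Gauss's law, ∮E·dA = E·4πr² = Q_enc/ε₀.
E = k|Q_enc|/r² = (8.99×10^9)(3.09e-5)/(0.847)² = 3.87e5 N/C.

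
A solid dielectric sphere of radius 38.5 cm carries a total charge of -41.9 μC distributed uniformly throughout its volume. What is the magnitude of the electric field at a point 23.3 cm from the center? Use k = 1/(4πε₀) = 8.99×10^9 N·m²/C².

|E| = 1.54e6 N/C

Symmetry ⇒ E = E(r) r̂. Gaussian sphere of radius r = 23.3 cm (r < R).
For a uniform sphere the enclosed fraction is (r/R)³, so Q_enc = (-41.9 μC)(0.233/0.385)³ = -9.288×10^-6 C.
Applying ∮E·dA = Q_enc/ε₀ with Φ = E(4πr²):
E = k|Q_enc|/r² = (8.99×10^9)(9.288×10^-6)/(0.233)² = 1.54×10^6 N/C.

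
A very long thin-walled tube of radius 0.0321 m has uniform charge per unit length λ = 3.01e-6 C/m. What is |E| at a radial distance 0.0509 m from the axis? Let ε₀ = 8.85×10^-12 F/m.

E = 1.06×10^6 V/m

Choose a coaxial cylinder of radius r = 0.0509 m (arbitrary length L) as the Gaussian surface (r > 0.0321 m).
The full line charge is enclosed: λ_enc = 3.01×10^-6 C/m.
Gauss's law: E·2πrL = λ_enc L/ε₀.
E = |λ_enc|/(2πε₀r) = (3.01e-6)/(2π·8.85×10^-12·0.0509) = 1.06×10^6 N/C.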